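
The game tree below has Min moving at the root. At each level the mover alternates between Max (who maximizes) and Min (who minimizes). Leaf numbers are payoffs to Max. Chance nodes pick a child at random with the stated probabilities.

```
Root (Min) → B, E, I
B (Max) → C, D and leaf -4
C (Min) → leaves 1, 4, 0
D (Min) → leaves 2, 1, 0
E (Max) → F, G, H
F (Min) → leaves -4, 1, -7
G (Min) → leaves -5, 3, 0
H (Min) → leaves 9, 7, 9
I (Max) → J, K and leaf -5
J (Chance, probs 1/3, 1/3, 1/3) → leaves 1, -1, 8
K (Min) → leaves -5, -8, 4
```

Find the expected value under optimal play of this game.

C (Min): min(1, 4, 0) = 0
D (Min): min(2, 1, 0) = 0
B (Max): max(0, 0, -4) = 0
F (Min): min(-4, 1, -7) = -7
G (Min): min(-5, 3, 0) = -5
H (Min): min(9, 7, 9) = 7
E (Max): max(-7, -5, 7) = 7
J (Chance): 1/3·1 + 1/3·-1 + 1/3·8 = 2.67
K (Min): min(-5, -8, 4) = -8
I (Max): max(2.67, -8, -5) = 2.67
Root (Min): min(0, 7, 2.67) = 0

0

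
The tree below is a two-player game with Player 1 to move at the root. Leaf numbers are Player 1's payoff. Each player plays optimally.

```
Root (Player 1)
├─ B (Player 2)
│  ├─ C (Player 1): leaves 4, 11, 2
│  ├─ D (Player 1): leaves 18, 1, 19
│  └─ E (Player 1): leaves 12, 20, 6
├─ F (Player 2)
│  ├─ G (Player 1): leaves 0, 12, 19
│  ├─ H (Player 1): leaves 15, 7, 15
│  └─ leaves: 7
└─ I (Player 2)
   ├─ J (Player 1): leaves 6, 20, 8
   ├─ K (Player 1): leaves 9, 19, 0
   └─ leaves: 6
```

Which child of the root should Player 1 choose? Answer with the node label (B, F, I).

C (Player 1): max(4, 11, 2) = 11
D (Player 1): max(18, 1, 19) = 19
E (Player 1): max(12, 20, 6) = 20
B (Player 2): min(11, 19, 20) = 11
G (Player 1): max(0, 12, 19) = 19
H (Player 1): max(15, 7, 15) = 15
F (Player 2): min(19, 15, 7) = 7
J (Player 1): max(6, 20, 8) = 20
K (Player 1): max(9, 19, 0) = 19
I (Player 2): min(20, 19, 6) = 6
Root (Player 1): max(11, 7, 6) = 11
Player 1 picks the child with the highest value: B (value 11).

B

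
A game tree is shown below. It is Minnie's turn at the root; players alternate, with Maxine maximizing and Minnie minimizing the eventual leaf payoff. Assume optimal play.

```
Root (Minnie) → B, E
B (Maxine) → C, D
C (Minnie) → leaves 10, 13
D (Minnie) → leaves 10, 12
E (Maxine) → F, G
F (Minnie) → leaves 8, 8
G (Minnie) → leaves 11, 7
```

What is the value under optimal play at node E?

F: min(8, 8) = 8
G: min(11, 7) = 7
E: max(8, 7) = 8

8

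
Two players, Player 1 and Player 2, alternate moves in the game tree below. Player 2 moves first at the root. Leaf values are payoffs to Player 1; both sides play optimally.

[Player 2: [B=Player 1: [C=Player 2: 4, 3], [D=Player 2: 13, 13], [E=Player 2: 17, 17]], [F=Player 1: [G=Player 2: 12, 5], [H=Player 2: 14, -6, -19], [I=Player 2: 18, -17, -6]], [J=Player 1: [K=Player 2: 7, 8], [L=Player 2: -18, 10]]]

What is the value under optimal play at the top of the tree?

C (Player 2): min(4, 3) = 3
D (Player 2): min(13, 13) = 13
E (Player 2): min(17, 17) = 17
B (Player 1): max(3, 13, 17) = 17
G (Player 2): min(12, 5) = 5
H (Player 2): min(14, -6, -19) = -19
I (Player 2): min(18, -17, -6) = -17
F (Player 1): max(5, -19, -17) = 5
K (Player 2): min(7, 8) = 7
L (Player 2): min(-18, 10) = -18
J (Player 1): max(7, -18) = 7
Root (Player 2): min(17, 5, 7) = 5

5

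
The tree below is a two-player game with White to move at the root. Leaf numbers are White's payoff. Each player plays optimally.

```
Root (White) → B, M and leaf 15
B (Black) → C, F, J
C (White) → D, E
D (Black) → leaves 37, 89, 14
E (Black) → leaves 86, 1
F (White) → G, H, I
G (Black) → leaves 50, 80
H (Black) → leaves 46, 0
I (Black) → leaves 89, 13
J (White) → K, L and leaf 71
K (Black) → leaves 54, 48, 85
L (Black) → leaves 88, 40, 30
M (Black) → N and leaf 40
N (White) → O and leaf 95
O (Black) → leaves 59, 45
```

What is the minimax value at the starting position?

40

D (Black): min(37, 89, 14) = 14
E (Black): min(86, 1) = 1
C (White): max(14, 1) = 14
G (Black): min(50, 80) = 50
H (Black): min(46, 0) = 0
I (Black): min(89, 13) = 13
F (White): max(50, 0, 13) = 50
K (Black): min(54, 48, 85) = 48
L (Black): min(88, 40, 30) = 30
J (White): max(48, 30, 71) = 71
B (Black): min(14, 50, 71) = 14
O (Black): min(59, 45) = 45
N (White): max(45, 95) = 95
M (Black): min(95, 40) = 40
Root (White): max(14, 40, 15) = 40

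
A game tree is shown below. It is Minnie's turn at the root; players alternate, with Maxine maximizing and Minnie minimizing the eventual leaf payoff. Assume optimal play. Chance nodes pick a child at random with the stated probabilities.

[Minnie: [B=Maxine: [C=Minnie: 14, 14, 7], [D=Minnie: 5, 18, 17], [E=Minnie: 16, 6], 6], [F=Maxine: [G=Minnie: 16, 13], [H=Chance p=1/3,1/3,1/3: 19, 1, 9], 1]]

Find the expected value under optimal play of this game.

7

C (Minnie): min(14, 14, 7) = 7
D (Minnie): min(5, 18, 17) = 5
E (Minnie): min(16, 6) = 6
B (Maxine): max(7, 5, 6, 6) = 7
G (Minnie): min(16, 13) = 13
H (Chance): 1/3·19 + 1/3·1 + 1/3·9 = 9.67
F (Maxine): max(13, 9.67, 1) = 13
Root (Minnie): min(7, 13) = 7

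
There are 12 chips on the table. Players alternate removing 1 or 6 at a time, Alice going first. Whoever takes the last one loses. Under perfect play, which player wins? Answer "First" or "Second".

Compute winning (W) and losing (L) positions by backward induction:
i:   0  1  2  3  4  5  6  7  8  9 10 11 12
     W  L  W  L  W  L  W  W  L  W  L  W  L
Position 12 is L, so the second player wins.

Second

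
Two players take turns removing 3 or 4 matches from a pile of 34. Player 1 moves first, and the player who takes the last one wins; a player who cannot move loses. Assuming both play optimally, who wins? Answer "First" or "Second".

Compute winning (W) and losing (L) positions by backward induction:
i:   0  1  2  3  4  5  6  7  8  9 10 11 12 13 14 15 16 17 18 19 20 21 22 23 24 25 26 27 28 29 30 31 32 33 34
     L  L  L  W  W  W  W  L  L  L  W  W  W  W  L  L  L  W  W  W  W  L  L  L  W  W  W  W  L  L  L  W  W  W  W
Position 34 is W, so the first player wins.

First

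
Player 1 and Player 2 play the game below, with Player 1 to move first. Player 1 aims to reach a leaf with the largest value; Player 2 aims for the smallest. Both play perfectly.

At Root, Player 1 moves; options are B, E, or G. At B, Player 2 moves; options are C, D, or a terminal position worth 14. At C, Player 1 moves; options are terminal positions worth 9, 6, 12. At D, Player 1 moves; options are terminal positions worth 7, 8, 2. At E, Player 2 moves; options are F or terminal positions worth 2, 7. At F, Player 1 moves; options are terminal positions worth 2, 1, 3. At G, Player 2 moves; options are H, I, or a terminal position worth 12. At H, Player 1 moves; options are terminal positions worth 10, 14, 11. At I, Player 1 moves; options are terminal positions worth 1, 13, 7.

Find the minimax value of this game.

C (Player 1): max(9, 6, 12) = 12
D (Player 1): max(7, 8, 2) = 8
B (Player 2): min(12, 8, 14) = 8
F (Player 1): max(2, 1, 3) = 3
E (Player 2): min(3, 2, 7) = 2
H (Player 1): max(10, 14, 11) = 14
I (Player 1): max(1, 13, 7) = 13
G (Player 2): min(14, 13, 12) = 12
Root (Player 1): max(8, 2, 12) = 12

12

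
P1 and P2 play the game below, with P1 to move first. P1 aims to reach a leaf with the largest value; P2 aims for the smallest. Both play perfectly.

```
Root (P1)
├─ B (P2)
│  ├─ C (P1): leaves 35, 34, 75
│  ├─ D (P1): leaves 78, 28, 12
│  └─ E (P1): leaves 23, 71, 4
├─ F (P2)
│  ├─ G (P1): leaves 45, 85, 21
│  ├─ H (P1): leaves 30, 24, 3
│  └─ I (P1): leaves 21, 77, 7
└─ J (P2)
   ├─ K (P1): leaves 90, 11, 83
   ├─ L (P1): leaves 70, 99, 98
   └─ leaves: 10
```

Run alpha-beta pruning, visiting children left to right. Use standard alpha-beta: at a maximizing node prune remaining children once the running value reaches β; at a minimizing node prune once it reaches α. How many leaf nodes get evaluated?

19

C [α=-∞,β=+∞]: v=75
D [α=-∞,β=75]: v=78 after child 1 ≥ β → β-cutoff, skip 2
E [α=-∞,β=75]: v=71
B [α=-∞,β=+∞]: v=71
G [α=71,β=+∞]: v=85
H [α=71,β=85]: v=30
F [α=71,β=+∞]: v=30 after child 2 ≤ α → α-cutoff, skip 1
K [α=71,β=+∞]: v=90
L [α=71,β=90]: v=99 after child 2 ≥ β → β-cutoff, skip 1
J [α=71,β=+∞]: v=10
Root [α=-∞,β=+∞]: v=71
Leaves evaluated: 19 of 25.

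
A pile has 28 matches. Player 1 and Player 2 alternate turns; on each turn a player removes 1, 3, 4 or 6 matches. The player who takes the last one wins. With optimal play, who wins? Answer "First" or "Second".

Compute winning (W) and losing (L) positions by backward induction:
i:   0  1  2  3  4  5  6  7  8  9 10 11 12 13 14 15 16 17 18 19 20 21 22 23 24 25 26 27 28
     L  W  L  W  W  W  W  L  W  L  W  W  W  W  L  W  L  W  W  W  W  L  W  L  W  W  W  W  L
Position 28 is L, so the second player wins.

Second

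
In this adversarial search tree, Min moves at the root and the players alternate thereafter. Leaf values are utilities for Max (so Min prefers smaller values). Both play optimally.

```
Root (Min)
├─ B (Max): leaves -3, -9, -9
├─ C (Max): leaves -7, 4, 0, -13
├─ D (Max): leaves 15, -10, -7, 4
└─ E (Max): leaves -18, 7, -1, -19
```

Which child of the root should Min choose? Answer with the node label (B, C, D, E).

B

B (Max): max(-3, -9, -9) = -3
C (Max): max(-7, 4, 0, -13) = 4
D (Max): max(15, -10, -7, 4) = 15
E (Max): max(-18, 7, -1, -19) = 7
Root (Min): min(-3, 4, 15, 7) = -3
Min picks the child with the lowest value: B (value -3).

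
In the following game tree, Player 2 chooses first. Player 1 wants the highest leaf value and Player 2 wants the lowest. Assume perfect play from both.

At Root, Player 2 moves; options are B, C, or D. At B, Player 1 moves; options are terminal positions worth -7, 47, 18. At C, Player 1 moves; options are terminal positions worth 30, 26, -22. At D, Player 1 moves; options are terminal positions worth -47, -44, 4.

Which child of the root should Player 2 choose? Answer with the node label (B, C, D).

D

B (Player 1): max(-7, 47, 18) = 47
C (Player 1): max(30, 26, -22) = 30
D (Player 1): max(-47, -44, 4) = 4
Root (Player 2): min(47, 30, 4) = 4
Player 2 picks the child with the lowest value: D (value 4).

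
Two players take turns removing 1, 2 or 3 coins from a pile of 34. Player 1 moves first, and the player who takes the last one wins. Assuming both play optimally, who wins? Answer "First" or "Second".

First

W/L table (W = player to move can force a win):
i:   0  1  2  3  4  5  6  7  8  9 10 11 12 13 14 15 16 17 18 19 20 21 22 23 24 25 26 27 28 29 30 31 32 33 34
     L  W  W  W  L  W  W  W  L  W  W  W  L  W  W  W  L  W  W  W  L  W  W  W  L  W  W  W  L  W  W  W  L  W  W
Position 34 is W, so the first player wins.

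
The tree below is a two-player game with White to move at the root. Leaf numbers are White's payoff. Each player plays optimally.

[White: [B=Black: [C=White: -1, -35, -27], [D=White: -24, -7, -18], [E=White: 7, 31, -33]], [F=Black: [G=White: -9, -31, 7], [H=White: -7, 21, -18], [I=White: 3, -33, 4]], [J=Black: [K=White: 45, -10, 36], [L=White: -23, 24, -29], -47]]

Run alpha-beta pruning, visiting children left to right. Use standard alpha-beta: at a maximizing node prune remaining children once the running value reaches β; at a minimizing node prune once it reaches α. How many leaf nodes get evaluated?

22

C [α=-∞,β=+∞]: v=-1
D [α=-∞,β=-1]: v=-7
E [α=-∞,β=-7]: v=7 after child 1 ≥ β → β-cutoff, skip 2
B [α=-∞,β=+∞]: v=-7
G [α=-7,β=+∞]: v=7
H [α=-7,β=7]: v=21 after child 2 ≥ β → β-cutoff, skip 1
I [α=-7,β=7]: v=4
F [α=-7,β=+∞]: v=4
K [α=4,β=+∞]: v=45
L [α=4,β=45]: v=24
J [α=4,β=+∞]: v=-47
Root [α=-∞,β=+∞]: v=4
Leaves evaluated: 22 of 25.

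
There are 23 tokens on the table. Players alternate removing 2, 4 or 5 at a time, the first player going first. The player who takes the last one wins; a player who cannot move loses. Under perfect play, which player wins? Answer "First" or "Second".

Mark each pile size as W (mover wins) or L (mover loses):
i:   0  1  2  3  4  5  6  7  8  9 10 11 12 13 14 15 16 17 18 19 20 21 22 23
     L  L  W  W  W  W  W  L  L  W  W  W  W  W  L  L  W  W  W  W  W  L  L  W
Position 23 is W, so the first player wins.

First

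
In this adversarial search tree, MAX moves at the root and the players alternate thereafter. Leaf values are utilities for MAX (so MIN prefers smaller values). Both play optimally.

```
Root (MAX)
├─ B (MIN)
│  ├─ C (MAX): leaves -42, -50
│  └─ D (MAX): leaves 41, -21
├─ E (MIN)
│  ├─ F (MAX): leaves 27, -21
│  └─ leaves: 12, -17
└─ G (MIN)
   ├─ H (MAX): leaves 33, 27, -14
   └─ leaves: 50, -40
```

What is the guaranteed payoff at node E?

F: max(27, -21) = 27
E: min(27, 12, -17) = -17

-17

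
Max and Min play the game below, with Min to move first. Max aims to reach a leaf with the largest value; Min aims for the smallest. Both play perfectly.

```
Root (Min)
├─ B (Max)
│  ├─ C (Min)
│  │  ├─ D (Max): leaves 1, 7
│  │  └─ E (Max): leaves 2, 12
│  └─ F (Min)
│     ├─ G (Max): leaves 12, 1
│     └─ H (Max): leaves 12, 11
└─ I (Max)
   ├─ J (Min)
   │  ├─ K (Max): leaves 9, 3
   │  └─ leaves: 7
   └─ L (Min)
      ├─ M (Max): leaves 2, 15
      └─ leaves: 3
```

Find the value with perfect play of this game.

7

D (Max): max(1, 7) = 7
E (Max): max(2, 12) = 12
C (Min): min(7, 12) = 7
G (Max): max(12, 1) = 12
H (Max): max(12, 11) = 12
F (Min): min(12, 12) = 12
B (Max): max(7, 12) = 12
K (Max): max(9, 3) = 9
J (Min): min(9, 7) = 7
M (Max): max(2, 15) = 15
L (Min): min(15, 3) = 3
I (Max): max(7, 3) = 7
Root (Min): min(12, 7) = 7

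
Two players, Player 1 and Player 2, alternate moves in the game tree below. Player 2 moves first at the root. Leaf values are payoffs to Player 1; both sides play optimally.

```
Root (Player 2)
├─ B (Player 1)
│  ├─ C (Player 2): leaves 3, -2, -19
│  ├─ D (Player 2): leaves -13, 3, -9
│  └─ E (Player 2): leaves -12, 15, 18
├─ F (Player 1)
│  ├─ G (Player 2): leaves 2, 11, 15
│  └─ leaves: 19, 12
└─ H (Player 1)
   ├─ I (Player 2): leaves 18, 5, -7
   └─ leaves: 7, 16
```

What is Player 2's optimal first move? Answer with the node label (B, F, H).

B

C (Player 2): min(3, -2, -19) = -19
D (Player 2): min(-13, 3, -9) = -13
E (Player 2): min(-12, 15, 18) = -12
B (Player 1): max(-19, -13, -12) = -12
G (Player 2): min(2, 11, 15) = 2
F (Player 1): max(2, 19, 12) = 19
I (Player 2): min(18, 5, -7) = -7
H (Player 1): max(-7, 7, 16) = 16
Root (Player 2): min(-12, 19, 16) = -12
Player 2 picks the child with the lowest value: B (value -12).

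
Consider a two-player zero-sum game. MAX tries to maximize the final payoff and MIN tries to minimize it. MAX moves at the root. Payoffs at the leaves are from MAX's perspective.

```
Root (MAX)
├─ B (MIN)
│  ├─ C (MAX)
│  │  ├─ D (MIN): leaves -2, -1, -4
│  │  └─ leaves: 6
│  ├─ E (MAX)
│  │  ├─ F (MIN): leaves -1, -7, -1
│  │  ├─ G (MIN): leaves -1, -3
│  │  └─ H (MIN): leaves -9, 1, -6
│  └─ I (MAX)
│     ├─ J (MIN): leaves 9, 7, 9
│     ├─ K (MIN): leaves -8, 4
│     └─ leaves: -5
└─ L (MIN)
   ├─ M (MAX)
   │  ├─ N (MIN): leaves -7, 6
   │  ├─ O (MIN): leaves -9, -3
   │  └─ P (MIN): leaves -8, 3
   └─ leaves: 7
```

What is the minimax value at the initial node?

D (MIN): min(-2, -1, -4) = -4
C (MAX): max(-4, 6) = 6
F (MIN): min(-1, -7, -1) = -7
G (MIN): min(-1, -3) = -3
H (MIN): min(-9, 1, -6) = -9
E (MAX): max(-7, -3, -9) = -3
J (MIN): min(9, 7, 9) = 7
K (MIN): min(-8, 4) = -8
I (MAX): max(7, -8, -5) = 7
B (MIN): min(6, -3, 7) = -3
N (MIN): min(-7, 6) = -7
O (MIN): min(-9, -3) = -9
P (MIN): min(-8, 3) = -8
M (MAX): max(-7, -9, -8) = -7
L (MIN): min(-7, 7) = -7
Root (MAX): max(-3, -7) = -3

-3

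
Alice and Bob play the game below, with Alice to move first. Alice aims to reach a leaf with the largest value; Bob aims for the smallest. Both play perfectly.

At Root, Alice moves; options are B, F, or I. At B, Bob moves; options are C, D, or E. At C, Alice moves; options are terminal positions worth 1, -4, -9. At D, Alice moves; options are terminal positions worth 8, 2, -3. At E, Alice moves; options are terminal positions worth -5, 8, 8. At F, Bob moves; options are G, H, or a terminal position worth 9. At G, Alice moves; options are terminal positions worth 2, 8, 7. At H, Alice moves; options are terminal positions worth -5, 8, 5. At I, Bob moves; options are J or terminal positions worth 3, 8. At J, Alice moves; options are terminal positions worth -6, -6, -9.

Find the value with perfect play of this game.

C (Alice): max(1, -4, -9) = 1
D (Alice): max(8, 2, -3) = 8
E (Alice): max(-5, 8, 8) = 8
B (Bob): min(1, 8, 8) = 1
G (Alice): max(2, 8, 7) = 8
H (Alice): max(-5, 8, 5) = 8
F (Bob): min(8, 8, 9) = 8
J (Alice): max(-6, -6, -9) = -6
I (Bob): min(-6, 3, 8) = -6
Root (Alice): max(1, 8, -6) = 8

8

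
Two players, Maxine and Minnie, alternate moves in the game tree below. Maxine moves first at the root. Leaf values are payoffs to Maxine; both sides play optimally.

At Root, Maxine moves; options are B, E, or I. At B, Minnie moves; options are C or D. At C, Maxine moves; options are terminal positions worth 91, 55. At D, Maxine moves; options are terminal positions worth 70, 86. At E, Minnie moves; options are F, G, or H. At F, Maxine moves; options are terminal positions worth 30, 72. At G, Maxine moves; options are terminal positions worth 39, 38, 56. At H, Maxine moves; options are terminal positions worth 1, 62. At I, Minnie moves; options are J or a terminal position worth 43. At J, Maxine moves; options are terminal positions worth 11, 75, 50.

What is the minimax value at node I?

J: max(11, 75, 50) = 75
I: min(75, 43) = 43

43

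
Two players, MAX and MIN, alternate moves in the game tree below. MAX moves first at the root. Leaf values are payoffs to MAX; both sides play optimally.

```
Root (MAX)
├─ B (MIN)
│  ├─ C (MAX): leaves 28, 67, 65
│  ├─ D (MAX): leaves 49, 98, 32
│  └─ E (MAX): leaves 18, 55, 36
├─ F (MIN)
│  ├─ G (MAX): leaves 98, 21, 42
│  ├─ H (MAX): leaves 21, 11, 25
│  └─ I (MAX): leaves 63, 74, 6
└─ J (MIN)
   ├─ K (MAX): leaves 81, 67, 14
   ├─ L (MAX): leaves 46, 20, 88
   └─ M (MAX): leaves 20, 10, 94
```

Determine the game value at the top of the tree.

C (MAX): max(28, 67, 65) = 67
D (MAX): max(49, 98, 32) = 98
E (MAX): max(18, 55, 36) = 55
B (MIN): min(67, 98, 55) = 55
G (MAX): max(98, 21, 42) = 98
H (MAX): max(21, 11, 25) = 25
I (MAX): max(63, 74, 6) = 74
F (MIN): min(98, 25, 74) = 25
K (MAX): max(81, 67, 14) = 81
L (MAX): max(46, 20, 88) = 88
M (MAX): max(20, 10, 94) = 94
J (MIN): min(81, 88, 94) = 81
Root (MAX): max(55, 25, 81) = 81

81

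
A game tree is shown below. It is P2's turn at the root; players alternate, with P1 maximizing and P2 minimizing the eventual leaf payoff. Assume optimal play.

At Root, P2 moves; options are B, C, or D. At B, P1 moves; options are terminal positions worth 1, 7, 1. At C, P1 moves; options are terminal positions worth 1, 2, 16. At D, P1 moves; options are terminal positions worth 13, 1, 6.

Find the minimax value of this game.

B (P1): max(1, 7, 1) = 7
C (P1): max(1, 2, 16) = 16
D (P1): max(13, 1, 6) = 13
Root (P2): min(7, 16, 13) = 7

7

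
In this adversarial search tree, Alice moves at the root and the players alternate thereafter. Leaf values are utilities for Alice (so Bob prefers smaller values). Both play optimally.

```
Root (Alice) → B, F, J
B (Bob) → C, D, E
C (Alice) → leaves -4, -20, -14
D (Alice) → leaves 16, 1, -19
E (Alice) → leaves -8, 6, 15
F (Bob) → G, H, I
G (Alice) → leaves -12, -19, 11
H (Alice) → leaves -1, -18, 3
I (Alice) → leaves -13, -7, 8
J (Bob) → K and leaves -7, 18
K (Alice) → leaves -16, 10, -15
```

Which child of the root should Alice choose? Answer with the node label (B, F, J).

F

C (Alice): max(-4, -20, -14) = -4
D (Alice): max(16, 1, -19) = 16
E (Alice): max(-8, 6, 15) = 15
B (Bob): min(-4, 16, 15) = -4
G (Alice): max(-12, -19, 11) = 11
H (Alice): max(-1, -18, 3) = 3
I (Alice): max(-13, -7, 8) = 8
F (Bob): min(11, 3, 8) = 3
K (Alice): max(-16, 10, -15) = 10
J (Bob): min(10, -7, 18) = -7
Root (Alice): max(-4, 3, -7) = 3
Alice picks the child with the highest value: F (value 3).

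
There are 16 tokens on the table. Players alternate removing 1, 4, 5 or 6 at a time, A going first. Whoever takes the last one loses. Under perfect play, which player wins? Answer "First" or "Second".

i:   0  1  2  3  4  5  6  7  8  9 10 11 12 13 14 15 16
     W  L  W  L  W  W  W  W  W  W  L  W  L  W  W  W  W
Position 16 is W, so the first player wins.

First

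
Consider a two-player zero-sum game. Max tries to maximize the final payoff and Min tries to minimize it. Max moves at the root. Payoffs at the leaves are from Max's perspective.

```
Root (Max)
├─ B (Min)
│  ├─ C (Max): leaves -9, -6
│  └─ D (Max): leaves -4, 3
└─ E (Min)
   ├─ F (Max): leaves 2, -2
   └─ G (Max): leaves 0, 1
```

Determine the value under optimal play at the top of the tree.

1

C (Max): max(-9, -6) = -6
D (Max): max(-4, 3) = 3
B (Min): min(-6, 3) = -6
F (Max): max(2, -2) = 2
G (Max): max(0, 1) = 1
E (Min): min(2, 1) = 1
Root (Max): max(-6, 1) = 1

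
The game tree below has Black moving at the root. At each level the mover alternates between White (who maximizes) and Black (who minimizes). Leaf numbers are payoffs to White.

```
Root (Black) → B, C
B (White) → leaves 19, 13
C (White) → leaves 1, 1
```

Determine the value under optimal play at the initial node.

B (White): max(19, 13) = 19
C (White): max(1, 1) = 1
Root (Black): min(19, 1) = 1

1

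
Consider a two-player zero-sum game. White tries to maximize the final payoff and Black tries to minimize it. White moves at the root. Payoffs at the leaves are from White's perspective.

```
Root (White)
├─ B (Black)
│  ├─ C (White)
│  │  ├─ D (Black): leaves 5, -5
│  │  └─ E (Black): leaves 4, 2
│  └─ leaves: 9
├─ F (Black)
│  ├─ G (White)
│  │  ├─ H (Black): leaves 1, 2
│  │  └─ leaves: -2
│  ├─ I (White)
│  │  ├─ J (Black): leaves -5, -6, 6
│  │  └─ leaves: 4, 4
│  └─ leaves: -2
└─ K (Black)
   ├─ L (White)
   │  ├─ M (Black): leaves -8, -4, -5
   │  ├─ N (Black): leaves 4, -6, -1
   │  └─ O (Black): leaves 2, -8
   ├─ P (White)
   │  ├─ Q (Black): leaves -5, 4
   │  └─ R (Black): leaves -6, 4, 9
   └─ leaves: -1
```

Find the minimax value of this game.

D (Black): min(5, -5) = -5
E (Black): min(4, 2) = 2
C (White): max(-5, 2) = 2
B (Black): min(2, 9) = 2
H (Black): min(1, 2) = 1
G (White): max(1, -2) = 1
J (Black): min(-5, -6, 6) = -6
I (White): max(-6, 4, 4) = 4
F (Black): min(1, 4, -2) = -2
M (Black): min(-8, -4, -5) = -8
N (Black): min(4, -6, -1) = -6
O (Black): min(2, -8) = -8
L (White): max(-8, -6, -8) = -6
Q (Black): min(-5, 4) = -5
R (Black): min(-6, 4, 9) = -6
P (White): max(-5, -6) = -5
K (Black): min(-6, -5, -1) = -6
Root (White): max(2, -2, -6) = 2

2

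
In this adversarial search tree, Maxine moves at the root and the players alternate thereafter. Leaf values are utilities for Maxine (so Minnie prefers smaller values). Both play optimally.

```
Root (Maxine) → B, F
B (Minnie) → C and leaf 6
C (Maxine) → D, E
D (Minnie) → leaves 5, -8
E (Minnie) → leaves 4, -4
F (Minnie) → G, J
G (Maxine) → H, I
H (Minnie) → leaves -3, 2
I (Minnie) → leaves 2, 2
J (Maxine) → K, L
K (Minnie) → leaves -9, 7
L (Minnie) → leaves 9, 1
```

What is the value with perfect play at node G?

H: min(-3, 2) = -3
I: min(2, 2) = 2
G: max(-3, 2) = 2

2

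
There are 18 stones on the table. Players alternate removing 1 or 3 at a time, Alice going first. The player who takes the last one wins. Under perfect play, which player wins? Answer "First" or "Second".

Compute winning (W) and losing (L) positions by backward induction:
i:   0  1  2  3  4  5  6  7  8  9 10 11 12 13 14 15 16 17 18
     L  W  L  W  L  W  L  W  L  W  L  W  L  W  L  W  L  W  L
Position 18 is L, so the second player wins.

Second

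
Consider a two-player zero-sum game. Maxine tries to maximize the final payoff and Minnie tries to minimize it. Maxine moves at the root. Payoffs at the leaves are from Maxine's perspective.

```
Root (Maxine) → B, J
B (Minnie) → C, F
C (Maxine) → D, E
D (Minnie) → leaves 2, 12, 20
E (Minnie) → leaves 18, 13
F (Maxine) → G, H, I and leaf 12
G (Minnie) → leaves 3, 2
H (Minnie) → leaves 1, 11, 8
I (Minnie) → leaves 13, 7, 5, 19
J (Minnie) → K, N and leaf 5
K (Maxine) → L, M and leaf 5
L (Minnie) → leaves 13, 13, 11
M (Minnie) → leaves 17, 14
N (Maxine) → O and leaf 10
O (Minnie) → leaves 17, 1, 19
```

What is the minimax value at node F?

G: min(3, 2) = 2
H: min(1, 11, 8) = 1
I: min(13, 7, 5, 19) = 5
F: max(2, 1, 5, 12) = 12

12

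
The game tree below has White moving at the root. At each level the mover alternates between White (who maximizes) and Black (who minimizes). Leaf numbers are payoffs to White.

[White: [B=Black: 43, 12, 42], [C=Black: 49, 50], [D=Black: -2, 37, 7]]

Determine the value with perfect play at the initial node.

49

B (Black): min(43, 12, 42) = 12
C (Black): min(49, 50) = 49
D (Black): min(-2, 37, 7) = -2
Root (White): max(12, 49, -2) = 49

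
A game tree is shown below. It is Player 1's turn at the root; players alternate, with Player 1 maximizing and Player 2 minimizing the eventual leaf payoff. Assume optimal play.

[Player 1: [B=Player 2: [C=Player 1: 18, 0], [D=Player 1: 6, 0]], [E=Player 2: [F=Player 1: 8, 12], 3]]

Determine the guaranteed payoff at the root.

C (Player 1): max(18, 0) = 18
D (Player 1): max(6, 0) = 6
B (Player 2): min(18, 6) = 6
F (Player 1): max(8, 12) = 12
E (Player 2): min(12, 3) = 3
Root (Player 1): max(6, 3) = 6

6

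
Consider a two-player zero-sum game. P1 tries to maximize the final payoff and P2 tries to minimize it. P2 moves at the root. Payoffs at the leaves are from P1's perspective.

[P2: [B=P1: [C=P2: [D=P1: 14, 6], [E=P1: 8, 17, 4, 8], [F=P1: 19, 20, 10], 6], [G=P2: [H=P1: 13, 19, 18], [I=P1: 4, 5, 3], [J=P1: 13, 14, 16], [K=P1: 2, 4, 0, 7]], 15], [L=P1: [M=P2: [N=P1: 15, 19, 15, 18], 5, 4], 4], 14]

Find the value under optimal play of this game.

D (P1): max(14, 6) = 14
E (P1): max(8, 17, 4, 8) = 17
F (P1): max(19, 20, 10) = 20
C (P2): min(14, 17, 20, 6) = 6
H (P1): max(13, 19, 18) = 19
I (P1): max(4, 5, 3) = 5
J (P1): max(13, 14, 16) = 16
K (P1): max(2, 4, 0, 7) = 7
G (P2): min(19, 5, 16, 7) = 5
B (P1): max(6, 5, 15) = 15
N (P1): max(15, 19, 15, 18) = 19
M (P2): min(19, 5, 4) = 4
L (P1): max(4, 4) = 4
Root (P2): min(15, 4, 14) = 4

4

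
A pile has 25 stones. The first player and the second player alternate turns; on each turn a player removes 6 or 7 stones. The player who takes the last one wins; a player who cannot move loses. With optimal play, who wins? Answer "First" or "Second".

First

i:   0  1  2  3  4  5  6  7  8  9 10 11 12 13 14 15 16 17 18 19 20 21 22 23 24 25
     L  L  L  L  L  L  W  W  W  W  W  W  W  L  L  L  L  L  L  W  W  W  W  W  W  W
Position 25 is W, so the first player wins.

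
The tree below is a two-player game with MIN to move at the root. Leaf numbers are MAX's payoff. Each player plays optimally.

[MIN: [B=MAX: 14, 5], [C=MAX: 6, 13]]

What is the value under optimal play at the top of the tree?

B (MAX): max(14, 5) = 14
C (MAX): max(6, 13) = 13
Root (MIN): min(14, 13) = 13

13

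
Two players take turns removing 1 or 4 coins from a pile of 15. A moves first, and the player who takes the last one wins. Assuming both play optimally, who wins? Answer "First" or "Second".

Compute winning (W) and losing (L) positions by backward induction:
i:   0  1  2  3  4  5  6  7  8  9 10 11 12 13 14 15
     L  W  L  W  W  L  W  L  W  W  L  W  L  W  W  L
Position 15 is L, so the second player wins.

Second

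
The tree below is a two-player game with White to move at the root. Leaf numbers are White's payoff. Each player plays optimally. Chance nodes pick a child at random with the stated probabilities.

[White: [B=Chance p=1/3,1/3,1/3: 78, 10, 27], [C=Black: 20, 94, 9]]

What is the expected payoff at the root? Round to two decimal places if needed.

B (Chance): 1/3·78 + 1/3·10 + 1/3·27 = 38.33
C (Black): min(20, 94, 9) = 9
Root (White): max(38.33, 9) = 38.33

38.33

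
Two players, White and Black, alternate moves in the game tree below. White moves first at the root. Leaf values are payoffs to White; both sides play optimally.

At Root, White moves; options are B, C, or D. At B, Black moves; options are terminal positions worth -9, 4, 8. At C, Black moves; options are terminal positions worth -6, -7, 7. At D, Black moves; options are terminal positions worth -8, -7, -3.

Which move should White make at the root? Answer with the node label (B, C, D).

C

B (Black): min(-9, 4, 8) = -9
C (Black): min(-6, -7, 7) = -7
D (Black): min(-8, -7, -3) = -8
Root (White): max(-9, -7, -8) = -7
White picks the child with the highest value: C (value -7).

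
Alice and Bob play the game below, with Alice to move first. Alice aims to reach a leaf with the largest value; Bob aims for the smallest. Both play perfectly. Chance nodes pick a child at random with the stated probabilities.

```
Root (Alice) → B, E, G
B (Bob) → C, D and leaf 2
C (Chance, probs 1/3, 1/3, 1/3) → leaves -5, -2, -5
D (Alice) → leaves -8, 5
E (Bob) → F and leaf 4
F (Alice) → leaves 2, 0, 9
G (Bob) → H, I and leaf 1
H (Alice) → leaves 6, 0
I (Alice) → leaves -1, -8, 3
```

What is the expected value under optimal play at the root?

4

C (Chance): 1/3·-5 + 1/3·-2 + 1/3·-5 = -4
D (Alice): max(-8, 5) = 5
B (Bob): min(-4, 5, 2) = -4
F (Alice): max(2, 0, 9) = 9
E (Bob): min(9, 4) = 4
H (Alice): max(6, 0) = 6
I (Alice): max(-1, -8, 3) = 3
G (Bob): min(6, 3, 1) = 1
Root (Alice): max(-4, 4, 1) = 4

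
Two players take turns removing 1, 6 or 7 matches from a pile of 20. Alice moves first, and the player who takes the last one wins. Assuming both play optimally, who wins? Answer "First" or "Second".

First

Mark each pile size as W (mover wins) or L (mover loses):
i:   0  1  2  3  4  5  6  7  8  9 10 11 12 13 14 15 16 17 18 19 20
     L  W  L  W  L  W  W  W  W  W  W  W  L  W  L  W  L  W  W  W  W
Position 20 is W, so the first player wins.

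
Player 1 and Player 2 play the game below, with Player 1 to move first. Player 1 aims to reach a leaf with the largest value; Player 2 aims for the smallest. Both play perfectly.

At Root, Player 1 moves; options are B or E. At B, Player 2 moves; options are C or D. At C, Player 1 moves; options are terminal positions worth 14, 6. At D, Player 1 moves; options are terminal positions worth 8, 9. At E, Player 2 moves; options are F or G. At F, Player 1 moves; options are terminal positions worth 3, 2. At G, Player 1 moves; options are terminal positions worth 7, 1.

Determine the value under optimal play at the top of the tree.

C (Player 1): max(14, 6) = 14
D (Player 1): max(8, 9) = 9
B (Player 2): min(14, 9) = 9
F (Player 1): max(3, 2) = 3
G (Player 1): max(7, 1) = 7
E (Player 2): min(3, 7) = 3
Root (Player 1): max(9, 3) = 9

9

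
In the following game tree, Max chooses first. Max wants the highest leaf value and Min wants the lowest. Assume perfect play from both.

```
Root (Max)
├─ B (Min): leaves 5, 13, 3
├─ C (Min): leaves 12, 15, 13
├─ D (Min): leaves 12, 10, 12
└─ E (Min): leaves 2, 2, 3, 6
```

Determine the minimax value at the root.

12

B (Min): min(5, 13, 3) = 3
C (Min): min(12, 15, 13) = 12
D (Min): min(12, 10, 12) = 10
E (Min): min(2, 2, 3, 6) = 2
Root (Max): max(3, 12, 10, 2) = 12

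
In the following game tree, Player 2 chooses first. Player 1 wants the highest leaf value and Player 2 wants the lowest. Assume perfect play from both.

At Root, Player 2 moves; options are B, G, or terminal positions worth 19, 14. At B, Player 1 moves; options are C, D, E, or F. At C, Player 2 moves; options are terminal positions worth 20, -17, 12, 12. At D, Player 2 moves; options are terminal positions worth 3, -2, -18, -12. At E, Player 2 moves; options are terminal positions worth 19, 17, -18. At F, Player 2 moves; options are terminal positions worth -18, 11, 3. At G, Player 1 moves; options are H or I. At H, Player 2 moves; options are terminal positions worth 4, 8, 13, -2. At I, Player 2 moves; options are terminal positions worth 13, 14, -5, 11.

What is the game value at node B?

C: min(20, -17, 12, 12) = -17
D: min(3, -2, -18, -12) = -18
E: min(19, 17, -18) = -18
F: min(-18, 11, 3) = -18
B: max(-17, -18, -18, -18) = -17

-17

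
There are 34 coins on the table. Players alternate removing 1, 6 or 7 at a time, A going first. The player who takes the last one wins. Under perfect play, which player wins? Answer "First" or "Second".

First

Compute winning (W) and losing (L) positions by backward induction:
i:   0  1  2  3  4  5  6  7  8  9 10 11 12 13 14 15 16 17 18 19 20 21 22 23 24 25 26 27 28 29 30 31 32 33 34
     L  W  L  W  L  W  W  W  W  W  W  W  L  W  L  W  L  W  W  W  W  W  W  W  L  W  L  W  L  W  W  W  W  W  W
Position 34 is W, so the first player wins.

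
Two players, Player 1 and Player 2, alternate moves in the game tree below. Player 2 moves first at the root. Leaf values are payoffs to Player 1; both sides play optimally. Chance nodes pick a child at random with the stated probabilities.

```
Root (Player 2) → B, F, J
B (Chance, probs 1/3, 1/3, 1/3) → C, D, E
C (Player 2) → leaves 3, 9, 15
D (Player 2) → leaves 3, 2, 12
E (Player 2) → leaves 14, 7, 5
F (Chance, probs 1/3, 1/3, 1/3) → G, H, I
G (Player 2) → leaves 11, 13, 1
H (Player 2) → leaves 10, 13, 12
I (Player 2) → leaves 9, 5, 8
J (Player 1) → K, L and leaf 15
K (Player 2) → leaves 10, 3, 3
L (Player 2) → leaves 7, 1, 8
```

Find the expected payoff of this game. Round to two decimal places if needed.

3.33

C (Player 2): min(3, 9, 15) = 3
D (Player 2): min(3, 2, 12) = 2
E (Player 2): min(14, 7, 5) = 5
B (Chance): 1/3·3 + 1/3·2 + 1/3·5 = 3.33
G (Player 2): min(11, 13, 1) = 1
H (Player 2): min(10, 13, 12) = 10
I (Player 2): min(9, 5, 8) = 5
F (Chance): 1/3·1 + 1/3·10 + 1/3·5 = 5.33
K (Player 2): min(10, 3, 3) = 3
L (Player 2): min(7, 1, 8) = 1
J (Player 1): max(3, 1, 15) = 15
Root (Player 2): min(3.33, 5.33, 15) = 3.33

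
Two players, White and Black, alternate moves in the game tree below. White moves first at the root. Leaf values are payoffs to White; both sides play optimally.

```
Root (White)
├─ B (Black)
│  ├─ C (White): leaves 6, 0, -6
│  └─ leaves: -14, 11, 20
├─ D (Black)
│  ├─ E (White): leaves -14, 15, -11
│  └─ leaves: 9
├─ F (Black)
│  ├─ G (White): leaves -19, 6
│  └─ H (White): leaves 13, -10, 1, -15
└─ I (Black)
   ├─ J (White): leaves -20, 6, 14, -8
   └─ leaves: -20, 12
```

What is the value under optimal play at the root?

9

C (White): max(6, 0, -6) = 6
B (Black): min(6, -14, 11, 20) = -14
E (White): max(-14, 15, -11) = 15
D (Black): min(15, 9) = 9
G (White): max(-19, 6) = 6
H (White): max(13, -10, 1, -15) = 13
F (Black): min(6, 13) = 6
J (White): max(-20, 6, 14, -8) = 14
I (Black): min(14, -20, 12) = -20
Root (White): max(-14, 9, 6, -20) = 9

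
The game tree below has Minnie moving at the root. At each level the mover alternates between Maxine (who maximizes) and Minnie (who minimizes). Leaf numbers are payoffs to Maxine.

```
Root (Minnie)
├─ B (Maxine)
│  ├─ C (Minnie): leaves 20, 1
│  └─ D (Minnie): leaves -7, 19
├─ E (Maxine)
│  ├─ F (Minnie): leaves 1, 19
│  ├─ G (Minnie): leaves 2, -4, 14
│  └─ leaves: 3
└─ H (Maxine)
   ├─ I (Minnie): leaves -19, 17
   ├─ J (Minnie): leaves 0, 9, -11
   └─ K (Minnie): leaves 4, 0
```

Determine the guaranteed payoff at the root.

C (Minnie): min(20, 1) = 1
D (Minnie): min(-7, 19) = -7
B (Maxine): max(1, -7) = 1
F (Minnie): min(1, 19) = 1
G (Minnie): min(2, -4, 14) = -4
E (Maxine): max(1, -4, 3) = 3
I (Minnie): min(-19, 17) = -19
J (Minnie): min(0, 9, -11) = -11
K (Minnie): min(4, 0) = 0
H (Maxine): max(-19, -11, 0) = 0
Root (Minnie): min(1, 3, 0) = 0

0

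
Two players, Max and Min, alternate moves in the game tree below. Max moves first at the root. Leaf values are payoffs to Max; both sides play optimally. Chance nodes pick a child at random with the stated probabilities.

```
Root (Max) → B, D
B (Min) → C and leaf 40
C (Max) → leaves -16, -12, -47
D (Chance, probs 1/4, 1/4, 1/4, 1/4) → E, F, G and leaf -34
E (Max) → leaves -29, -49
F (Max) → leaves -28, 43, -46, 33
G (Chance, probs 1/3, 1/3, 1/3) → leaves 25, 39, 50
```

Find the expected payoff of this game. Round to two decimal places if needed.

C (Max): max(-16, -12, -47) = -12
B (Min): min(-12, 40) = -12
E (Max): max(-29, -49) = -29
F (Max): max(-28, 43, -46, 33) = 43
G (Chance): 1/3·25 + 1/3·39 + 1/3·50 = 38
D (Chance): 1/4·-29 + 1/4·43 + 1/4·38 + 1/4·-34 = 4.5
Root (Max): max(-12, 4.5) = 4.5

4.5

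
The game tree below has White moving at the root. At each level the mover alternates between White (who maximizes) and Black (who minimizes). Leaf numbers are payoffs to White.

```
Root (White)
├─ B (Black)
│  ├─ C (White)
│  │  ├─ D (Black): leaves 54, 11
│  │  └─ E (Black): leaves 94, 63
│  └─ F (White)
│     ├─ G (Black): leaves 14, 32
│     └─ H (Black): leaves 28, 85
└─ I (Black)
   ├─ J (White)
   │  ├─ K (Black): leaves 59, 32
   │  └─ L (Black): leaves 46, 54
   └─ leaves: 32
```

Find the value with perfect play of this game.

D (Black): min(54, 11) = 11
E (Black): min(94, 63) = 63
C (White): max(11, 63) = 63
G (Black): min(14, 32) = 14
H (Black): min(28, 85) = 28
F (White): max(14, 28) = 28
B (Black): min(63, 28) = 28
K (Black): min(59, 32) = 32
L (Black): min(46, 54) = 46
J (White): max(32, 46) = 46
I (Black): min(46, 32) = 32
Root (White): max(28, 32) = 32

32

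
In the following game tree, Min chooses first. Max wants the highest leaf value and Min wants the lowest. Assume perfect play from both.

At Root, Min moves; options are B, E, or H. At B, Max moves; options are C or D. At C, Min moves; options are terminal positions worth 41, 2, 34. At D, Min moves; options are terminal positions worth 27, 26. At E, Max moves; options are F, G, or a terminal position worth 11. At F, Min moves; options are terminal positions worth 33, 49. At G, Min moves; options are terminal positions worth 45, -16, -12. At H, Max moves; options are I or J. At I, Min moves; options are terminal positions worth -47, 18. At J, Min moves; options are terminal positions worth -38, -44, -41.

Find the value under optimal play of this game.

-44

C (Min): min(41, 2, 34) = 2
D (Min): min(27, 26) = 26
B (Max): max(2, 26) = 26
F (Min): min(33, 49) = 33
G (Min): min(45, -16, -12) = -16
E (Max): max(33, -16, 11) = 33
I (Min): min(-47, 18) = -47
J (Min): min(-38, -44, -41) = -44
H (Max): max(-47, -44) = -44
Root (Min): min(26, 33, -44) = -44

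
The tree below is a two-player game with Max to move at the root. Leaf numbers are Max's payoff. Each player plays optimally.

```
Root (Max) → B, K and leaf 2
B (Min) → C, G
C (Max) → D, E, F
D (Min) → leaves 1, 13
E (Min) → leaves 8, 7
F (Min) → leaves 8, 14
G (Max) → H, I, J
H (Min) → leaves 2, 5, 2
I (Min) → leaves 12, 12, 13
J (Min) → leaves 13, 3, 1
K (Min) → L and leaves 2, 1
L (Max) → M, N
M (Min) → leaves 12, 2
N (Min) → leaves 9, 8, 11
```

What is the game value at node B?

8

D: min(1, 13) = 1
E: min(8, 7) = 7
F: min(8, 14) = 8
C: max(1, 7, 8) = 8
H: min(2, 5, 2) = 2
I: min(12, 12, 13) = 12
J: min(13, 3, 1) = 1
G: max(2, 12, 1) = 12
B: min(8, 12) = 8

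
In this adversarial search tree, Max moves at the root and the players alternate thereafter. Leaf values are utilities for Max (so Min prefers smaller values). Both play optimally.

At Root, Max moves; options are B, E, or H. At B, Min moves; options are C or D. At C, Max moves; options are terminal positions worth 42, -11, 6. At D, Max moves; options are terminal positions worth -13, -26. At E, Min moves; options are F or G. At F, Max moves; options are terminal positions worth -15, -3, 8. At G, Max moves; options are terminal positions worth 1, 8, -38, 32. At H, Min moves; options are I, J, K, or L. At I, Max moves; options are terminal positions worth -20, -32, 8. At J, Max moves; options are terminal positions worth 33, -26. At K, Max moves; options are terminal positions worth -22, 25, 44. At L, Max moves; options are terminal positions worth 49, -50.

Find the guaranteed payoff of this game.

8

C (Max): max(42, -11, 6) = 42
D (Max): max(-13, -26) = -13
B (Min): min(42, -13) = -13
F (Max): max(-15, -3, 8) = 8
G (Max): max(1, 8, -38, 32) = 32
E (Min): min(8, 32) = 8
I (Max): max(-20, -32, 8) = 8
J (Max): max(33, -26) = 33
K (Max): max(-22, 25, 44) = 44
L (Max): max(49, -50) = 49
H (Min): min(8, 33, 44, 49) = 8
Root (Max): max(-13, 8, 8) = 8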